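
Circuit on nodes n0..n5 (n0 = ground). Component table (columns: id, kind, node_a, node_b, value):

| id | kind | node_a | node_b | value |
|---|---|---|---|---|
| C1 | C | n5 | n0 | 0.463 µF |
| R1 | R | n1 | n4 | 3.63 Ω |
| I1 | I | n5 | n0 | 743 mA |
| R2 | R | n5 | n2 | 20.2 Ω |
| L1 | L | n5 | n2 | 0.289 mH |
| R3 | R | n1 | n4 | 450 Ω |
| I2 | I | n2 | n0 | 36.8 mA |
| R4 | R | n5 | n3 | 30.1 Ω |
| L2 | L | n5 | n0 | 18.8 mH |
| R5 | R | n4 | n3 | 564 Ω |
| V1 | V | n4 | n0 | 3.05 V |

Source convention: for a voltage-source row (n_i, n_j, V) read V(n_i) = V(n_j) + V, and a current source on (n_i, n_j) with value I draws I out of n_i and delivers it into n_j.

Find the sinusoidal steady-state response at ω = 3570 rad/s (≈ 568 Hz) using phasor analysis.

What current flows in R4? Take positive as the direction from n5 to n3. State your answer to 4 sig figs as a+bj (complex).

MNA unknowns: 5 node voltages V₁..V_5 plus 1 source current (V1)
C1: Y=0.000+0.001653j on G[5,0]
R1: Y=0.2755+0.000j on G[1,4]
I1: z[5]−=0.743, z[0]+=0.743
R2: Y=0.04950+0.000j on G[5,2]
L1: Y=0.000-0.9692j on G[5,2]
R3: Y=0.002222+0.000j on G[1,4]
I2: z[2]−=0.0368, z[0]+=0.0368
R4: Y=0.03322+0.000j on G[5,3]
L2: Y=0.000-0.01490j on G[5,0]
R5: Y=0.001773+0.000j on G[4,3]
V1: row V4−V0=3.05, i_V1 at 4,0
solve → V1=3.050+0.000j, V2=-7.315-57.59j, V3=-6.788-54.64j, V4=3.050+0.000j, V5=-7.313-57.55j
aux → i_V1=-0.01744-0.09687j

-0.01744-0.09687j A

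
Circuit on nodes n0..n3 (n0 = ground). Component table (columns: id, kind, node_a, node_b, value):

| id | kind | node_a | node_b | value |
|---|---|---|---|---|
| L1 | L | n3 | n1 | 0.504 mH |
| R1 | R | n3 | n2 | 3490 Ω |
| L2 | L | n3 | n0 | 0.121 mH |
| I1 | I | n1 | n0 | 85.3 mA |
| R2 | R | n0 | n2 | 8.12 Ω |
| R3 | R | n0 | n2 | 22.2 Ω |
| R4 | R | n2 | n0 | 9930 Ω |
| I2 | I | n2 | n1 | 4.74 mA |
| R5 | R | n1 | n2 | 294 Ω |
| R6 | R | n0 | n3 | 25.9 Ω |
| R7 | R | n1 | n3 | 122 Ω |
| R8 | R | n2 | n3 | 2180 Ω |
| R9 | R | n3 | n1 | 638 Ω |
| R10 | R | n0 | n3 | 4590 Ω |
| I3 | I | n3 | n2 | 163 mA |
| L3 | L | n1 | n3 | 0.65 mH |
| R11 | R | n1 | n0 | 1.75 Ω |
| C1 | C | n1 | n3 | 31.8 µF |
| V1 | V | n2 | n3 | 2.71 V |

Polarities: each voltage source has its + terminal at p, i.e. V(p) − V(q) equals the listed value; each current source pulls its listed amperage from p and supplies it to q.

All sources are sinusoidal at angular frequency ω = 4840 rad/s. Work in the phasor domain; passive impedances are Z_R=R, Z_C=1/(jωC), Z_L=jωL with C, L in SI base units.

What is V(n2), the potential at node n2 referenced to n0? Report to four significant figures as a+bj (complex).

Element admittances at ω=4840 rad/s:
  Y(L1) = 0.000-0.4099j S between n3,n1
  Y(R1) = 0.0002865+0.000j S between n3,n2
  Y(L2) = 0.000-1.708j S between n3,n0
  I1: injects 0.0853 A into n0 (from n1)
  Y(R2) = 0.1232+0.000j S between n0,n2
  Y(R3) = 0.04505+0.000j S between n0,n2
  Y(R4) = 0.0001007+0.000j S between n2,n0
  I2: injects 0.00474 A into n1 (from n2)
  Y(R5) = 0.003401+0.000j S between n1,n2
  Y(R6) = 0.03861+0.000j S between n0,n3
  Y(R7) = 0.008197+0.000j S between n1,n3
  Y(R8) = 0.0004587+0.000j S between n2,n3
  Y(R9) = 0.001567+0.000j S between n3,n1
  Y(R10) = 0.0002179+0.000j S between n0,n3
  I3: injects 0.163 A into n2 (from n3)
  Y(L3) = 0.000-0.3179j S between n1,n3
  Y(R11) = 0.5714+0.000j S between n1,n0
  Y(C1) = 0.000+0.1539j S between n1,n3
  V1: constraint V(n2)−V(n3) = 2.71
Assemble and solve the 4×4 MNA system:
  V(n1)=-0.2156-0.1422j  V(n2)=2.634-0.2357j  V(n3)=-0.07616-0.2357j
  i(V1)=-0.2967+0.03998j

2.634-0.2357j V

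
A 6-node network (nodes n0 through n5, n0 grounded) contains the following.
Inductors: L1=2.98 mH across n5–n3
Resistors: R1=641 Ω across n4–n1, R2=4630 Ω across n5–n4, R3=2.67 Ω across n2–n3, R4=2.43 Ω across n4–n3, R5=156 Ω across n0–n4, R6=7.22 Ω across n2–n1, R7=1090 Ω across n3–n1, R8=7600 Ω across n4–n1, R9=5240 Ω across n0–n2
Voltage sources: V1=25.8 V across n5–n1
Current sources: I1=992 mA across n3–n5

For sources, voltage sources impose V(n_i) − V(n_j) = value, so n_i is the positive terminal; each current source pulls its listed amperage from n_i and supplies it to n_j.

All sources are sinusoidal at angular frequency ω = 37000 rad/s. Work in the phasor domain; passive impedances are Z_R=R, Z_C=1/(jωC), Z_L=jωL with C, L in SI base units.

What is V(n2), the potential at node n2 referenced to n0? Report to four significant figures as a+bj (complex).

2.362+0.7869j V

Element admittances at ω=37000 rad/s:
  Y(L1) = 0.000-0.009069j S between n5,n3
  Y(R1) = 0.001560+0.000j S between n4,n1
  Y(R2) = 0.0002160+0.000j S between n5,n4
  Y(R3) = 0.3745+0.000j S between n2,n3
  Y(R4) = 0.4115+0.000j S between n4,n3
  Y(R5) = 0.006410+0.000j S between n0,n4
  Y(R6) = 0.1385+0.000j S between n2,n1
  Y(R7) = 0.0009174+0.000j S between n3,n1
  Y(R8) = 0.0001316+0.000j S between n4,n1
  Y(R9) = 0.0001908+0.000j S between n0,n2
  V1: constraint V(n5)−V(n1) = 25.8
  I1: injects 0.992 A into n5 (from n3)
Assemble and solve the 6×6 MNA system:
  V(n1)=9.096+3.018j  V(n2)=2.362+0.7869j  V(n3)=-0.1274-0.03789j  V(n4)=-0.07031-0.02343j  V(n5)=34.90+3.018j
  i(V1)=0.9567+0.3170j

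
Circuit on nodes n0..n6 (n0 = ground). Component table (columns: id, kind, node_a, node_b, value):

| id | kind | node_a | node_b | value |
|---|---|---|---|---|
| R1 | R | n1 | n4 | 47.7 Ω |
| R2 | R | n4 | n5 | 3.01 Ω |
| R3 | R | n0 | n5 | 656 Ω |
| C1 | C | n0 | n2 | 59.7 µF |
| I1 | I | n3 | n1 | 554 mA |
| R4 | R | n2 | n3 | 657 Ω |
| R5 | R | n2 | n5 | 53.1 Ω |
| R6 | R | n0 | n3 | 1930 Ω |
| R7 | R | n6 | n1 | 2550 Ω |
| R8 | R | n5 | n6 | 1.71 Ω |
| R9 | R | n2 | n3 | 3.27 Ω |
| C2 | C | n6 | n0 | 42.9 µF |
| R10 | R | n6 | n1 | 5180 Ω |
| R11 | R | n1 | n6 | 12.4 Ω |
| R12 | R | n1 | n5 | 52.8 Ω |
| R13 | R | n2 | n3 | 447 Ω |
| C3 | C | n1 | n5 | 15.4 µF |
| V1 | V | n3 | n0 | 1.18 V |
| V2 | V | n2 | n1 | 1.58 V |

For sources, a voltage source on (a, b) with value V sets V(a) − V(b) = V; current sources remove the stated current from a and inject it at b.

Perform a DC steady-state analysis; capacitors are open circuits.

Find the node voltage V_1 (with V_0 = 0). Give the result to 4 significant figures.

Element admittances at DC:
  Y(R1) = 0.02096 S between n1,n4
  Y(R2) = 0.3322 S between n4,n5
  Y(R3) = 0.001524 S between n0,n5
  Y(C1) = 0.000 S between n0,n2
  I1: injects 0.554 A into n1 (from n3)
  Y(R4) = 0.001522 S between n2,n3
  Y(R5) = 0.01883 S between n2,n5
  Y(R6) = 0.0005181 S between n0,n3
  Y(R7) = 0.0003922 S between n6,n1
  Y(R8) = 0.5848 S between n5,n6
  Y(R9) = 0.3058 S between n2,n3
  Y(C2) = 0.000 S between n6,n0
  Y(R10) = 0.0001931 S between n6,n1
  Y(R11) = 0.08065 S between n1,n6
  Y(R12) = 0.01894 S between n1,n5
  Y(R13) = 0.002237 S between n2,n3
  Y(C3) = 0.000 S between n1,n5
  V1: constraint V(n3)−V(n0) = 1.18
  V2: constraint V(n2)−V(n1) = 1.58
Assemble and solve the 8×8 MNA system:
  V(n1)=1.382  V(n2)=2.962  V(n3)=1.180  V(n4)=1.581  V(n5)=1.594  V(n6)=1.568
  i(V1)=-0.003041  i(V2)=-0.5773

1.382 V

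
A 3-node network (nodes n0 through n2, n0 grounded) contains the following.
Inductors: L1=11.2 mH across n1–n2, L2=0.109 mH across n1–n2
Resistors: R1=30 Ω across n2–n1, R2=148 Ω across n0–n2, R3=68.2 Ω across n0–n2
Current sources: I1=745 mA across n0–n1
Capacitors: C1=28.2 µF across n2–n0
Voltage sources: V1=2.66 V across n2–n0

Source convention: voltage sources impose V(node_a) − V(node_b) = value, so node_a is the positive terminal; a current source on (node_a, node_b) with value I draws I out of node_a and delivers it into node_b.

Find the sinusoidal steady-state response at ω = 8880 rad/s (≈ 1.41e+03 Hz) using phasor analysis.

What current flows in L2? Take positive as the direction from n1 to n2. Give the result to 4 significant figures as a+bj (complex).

Element admittances at ω=8880 rad/s:
  Y(L1) = 0.000-0.01005j S between n1,n2
  Y(L2) = 0.000-1.033j S between n1,n2
  Y(R1) = 0.03333+0.000j S between n2,n1
  Y(R2) = 0.006757+0.000j S between n0,n2
  I1: injects 0.745 A into n1 (from n0)
  Y(R3) = 0.01466+0.000j S between n0,n2
  Y(C1) = 0.000+0.2504j S between n2,n0
  V1: constraint V(n2)−V(n0) = 2.66
Assemble and solve the 3×3 MNA system:
  V(n1)=2.683+0.7134j  V(n2)=2.660+0.000j
  i(V1)=0.6880-0.6661j

0.7371-0.02355j A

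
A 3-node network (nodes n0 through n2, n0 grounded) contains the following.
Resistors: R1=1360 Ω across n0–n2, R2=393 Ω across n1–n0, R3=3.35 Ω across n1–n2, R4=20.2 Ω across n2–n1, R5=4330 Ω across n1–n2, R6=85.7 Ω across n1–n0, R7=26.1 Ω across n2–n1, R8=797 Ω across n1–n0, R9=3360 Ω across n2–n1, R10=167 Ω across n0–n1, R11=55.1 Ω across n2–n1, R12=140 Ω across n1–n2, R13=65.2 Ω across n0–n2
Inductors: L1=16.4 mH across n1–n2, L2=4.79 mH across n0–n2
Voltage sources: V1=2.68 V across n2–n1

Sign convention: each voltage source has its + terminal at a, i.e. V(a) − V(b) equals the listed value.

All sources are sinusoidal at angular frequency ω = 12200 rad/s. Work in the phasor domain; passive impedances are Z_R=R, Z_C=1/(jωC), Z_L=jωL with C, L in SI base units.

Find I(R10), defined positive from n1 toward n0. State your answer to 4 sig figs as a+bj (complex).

MNA unknowns: 2 node voltages V₁..V_2 plus 1 source current (V1)
R1: Y=0.0007353+0.000j on G[0,2]
R2: Y=0.002545+0.000j on G[1,0]
R3: Y=0.2985+0.000j on G[1,2]
L1: Y=0.000-0.004998j on G[1,2]
R4: Y=0.04950+0.000j on G[2,1]
R5: Y=0.0002309+0.000j on G[1,2]
L2: Y=0.000-0.01711j on G[0,2]
R6: Y=0.01167+0.000j on G[1,0]
R7: Y=0.03831+0.000j on G[2,1]
R8: Y=0.001255+0.000j on G[1,0]
R9: Y=0.0002976+0.000j on G[2,1]
R10: Y=0.005988+0.000j on G[0,1]
R11: Y=0.01815+0.000j on G[2,1]
R12: Y=0.007143+0.000j on G[1,2]
R13: Y=0.01534+0.000j on G[0,2]
V1: row V2−V1=2.68, i_V1 at 2,1
solve → V1=-1.412+0.5784j, V2=1.268+0.5784j
aux → i_V1=-1.135+0.02580j

-0.008452+0.003463j A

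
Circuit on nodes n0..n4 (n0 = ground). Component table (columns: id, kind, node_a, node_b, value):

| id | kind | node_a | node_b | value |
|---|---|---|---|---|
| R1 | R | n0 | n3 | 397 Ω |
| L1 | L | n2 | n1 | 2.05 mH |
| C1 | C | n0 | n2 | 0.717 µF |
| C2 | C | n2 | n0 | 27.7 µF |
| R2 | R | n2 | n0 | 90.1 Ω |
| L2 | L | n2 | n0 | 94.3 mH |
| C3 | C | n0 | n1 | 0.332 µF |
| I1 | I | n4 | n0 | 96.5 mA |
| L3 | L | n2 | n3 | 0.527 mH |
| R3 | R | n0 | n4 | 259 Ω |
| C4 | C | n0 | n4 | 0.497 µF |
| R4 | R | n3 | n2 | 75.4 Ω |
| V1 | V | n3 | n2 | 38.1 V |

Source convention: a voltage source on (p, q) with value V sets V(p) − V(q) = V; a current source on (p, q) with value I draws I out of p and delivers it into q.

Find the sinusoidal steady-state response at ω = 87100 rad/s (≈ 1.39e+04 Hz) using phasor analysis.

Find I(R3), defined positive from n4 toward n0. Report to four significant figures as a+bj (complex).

-0.0007616+0.008539j A

MNA unknowns: 4 node voltages V₁..V_4 plus 1 source current (V1)
R1: Y=0.002519+0.000j on G[0,3]
L1: Y=0.000-0.005601j on G[2,1]
C1: Y=0.000+0.06245j on G[0,2]
C2: Y=0.000+2.413j on G[2,0]
R2: Y=0.01110+0.000j on G[2,0]
L2: Y=0.000-0.0001218j on G[2,0]
C3: Y=0.000+0.02892j on G[0,1]
I1: z[4]−=0.0965, z[0]+=0.0965
L3: Y=0.000-0.02179j on G[2,3]
R3: Y=0.003861+0.000j on G[0,4]
C4: Y=0.000+0.04329j on G[0,4]
R4: Y=0.01326+0.000j on G[3,2]
V1: row V3−V2=38.1, i_V1 at 3,2
solve → V1=5.153e-05-0.009340j, V2=-0.0002145+0.03888j, V3=38.10+0.03888j, V4=-0.1973+2.212j
aux → i_V1=-0.6013+0.8299j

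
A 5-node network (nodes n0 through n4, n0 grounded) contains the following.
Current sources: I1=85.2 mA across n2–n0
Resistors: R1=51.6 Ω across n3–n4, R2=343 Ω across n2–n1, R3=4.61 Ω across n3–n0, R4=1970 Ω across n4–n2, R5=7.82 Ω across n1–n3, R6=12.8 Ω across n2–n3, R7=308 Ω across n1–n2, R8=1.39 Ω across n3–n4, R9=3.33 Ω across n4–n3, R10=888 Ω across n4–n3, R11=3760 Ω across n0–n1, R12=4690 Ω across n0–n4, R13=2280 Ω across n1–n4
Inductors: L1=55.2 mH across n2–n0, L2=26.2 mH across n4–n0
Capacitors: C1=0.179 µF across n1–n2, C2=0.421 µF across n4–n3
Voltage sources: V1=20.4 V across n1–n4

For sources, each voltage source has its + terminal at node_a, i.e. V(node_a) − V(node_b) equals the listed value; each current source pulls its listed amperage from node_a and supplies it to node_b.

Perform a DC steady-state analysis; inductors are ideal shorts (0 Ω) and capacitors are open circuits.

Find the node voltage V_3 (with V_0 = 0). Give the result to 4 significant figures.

1.783 V

Apply KCL at each of the 4 non-ground nodes and solve the resulting linear system.
Node n1: branches {R2, R5, R7, C1, R11, R13, V1} → V_1 = 20.40
Node n2: branches {I1, R2, R4, R6, R7, L1, C1} → V_2 = 0.000
Node n3: branches {R1, R3, R5, R6, R8, R9, R10, C2} → V_3 = 1.783
Node n4: branches {R1, R4, R8, L2, R9, R10, R12, C2, R13, V1} → V_4 = 0.000
Source currents: i(L1)=0.1798, i(L2)=-0.6572, i(V1)=-2.521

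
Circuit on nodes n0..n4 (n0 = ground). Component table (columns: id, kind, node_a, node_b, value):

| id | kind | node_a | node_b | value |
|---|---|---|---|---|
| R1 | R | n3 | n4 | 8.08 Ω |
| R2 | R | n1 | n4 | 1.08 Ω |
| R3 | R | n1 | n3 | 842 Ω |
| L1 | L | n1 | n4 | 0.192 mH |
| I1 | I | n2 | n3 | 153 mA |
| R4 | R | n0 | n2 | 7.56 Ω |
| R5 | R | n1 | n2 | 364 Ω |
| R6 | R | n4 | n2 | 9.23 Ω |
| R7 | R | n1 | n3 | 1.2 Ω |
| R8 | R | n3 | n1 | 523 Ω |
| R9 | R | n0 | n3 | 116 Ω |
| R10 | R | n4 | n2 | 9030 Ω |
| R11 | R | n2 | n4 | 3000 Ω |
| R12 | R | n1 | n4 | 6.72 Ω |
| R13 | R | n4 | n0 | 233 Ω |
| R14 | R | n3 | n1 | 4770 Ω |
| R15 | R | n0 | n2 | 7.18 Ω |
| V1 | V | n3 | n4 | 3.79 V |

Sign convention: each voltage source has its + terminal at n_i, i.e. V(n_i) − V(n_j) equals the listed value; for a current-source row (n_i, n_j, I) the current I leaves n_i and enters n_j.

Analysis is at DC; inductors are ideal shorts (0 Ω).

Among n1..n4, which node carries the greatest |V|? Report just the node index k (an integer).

3

Element admittances at DC:
  Y(R1) = 0.1238 S between n3,n4
  Y(R2) = 0.9259 S between n1,n4
  Y(R3) = 0.001188 S between n1,n3
  L1: short n1↔n4 (DC inductor)
  I1: injects 0.153 A into n3 (from n2)
  Y(R4) = 0.1323 S between n0,n2
  Y(R5) = 0.002747 S between n1,n2
  Y(R6) = 0.1083 S between n4,n2
  Y(R7) = 0.8333 S between n1,n3
  Y(R8) = 0.001912 S between n3,n1
  Y(R9) = 0.008621 S between n0,n3
  Y(R10) = 0.0001107 S between n4,n2
  Y(R11) = 0.0003333 S between n2,n4
  Y(R12) = 0.1488 S between n1,n4
  Y(R13) = 0.004292 S between n4,n0
  Y(R14) = 0.0002096 S between n3,n1
  Y(R15) = 0.1393 S between n0,n2
  V1: constraint V(n3)−V(n4) = 3.79
Assemble and solve the 6×6 MNA system:
  V(n1)=0.8240  V(n2)=-0.1595  V(n3)=4.614  V(n4)=0.8240
  i(L1)=3.168  i(V1)=-3.527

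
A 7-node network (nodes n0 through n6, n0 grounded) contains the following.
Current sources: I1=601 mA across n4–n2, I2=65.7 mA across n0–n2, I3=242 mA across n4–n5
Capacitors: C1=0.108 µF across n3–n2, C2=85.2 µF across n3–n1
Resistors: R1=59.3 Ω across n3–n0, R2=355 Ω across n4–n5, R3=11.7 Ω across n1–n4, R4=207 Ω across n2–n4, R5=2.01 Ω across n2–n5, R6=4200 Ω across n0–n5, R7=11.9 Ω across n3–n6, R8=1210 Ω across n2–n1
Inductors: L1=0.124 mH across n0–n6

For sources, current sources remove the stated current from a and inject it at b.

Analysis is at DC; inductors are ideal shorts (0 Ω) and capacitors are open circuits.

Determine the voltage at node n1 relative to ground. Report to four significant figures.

Apply KCL at each of the 6 non-ground nodes and solve the resulting linear system.
Node n1: branches {R3, C2, R8} → V_1 = 177.5
Node n2: branches {I1, C1, I2, R4, R5, R8} → V_2 = 276.1
Node n3: branches {C1, R1, C2, R7} → V_3 = 0.000
Node n4: branches {I1, R2, R3, R4, I3} → V_4 = 176.5
Node n5: branches {R2, R5, R6, I3} → V_5 = 275.9
Node n6: branches {L1, R7} → V_6 = 0.000
Source currents: i(L1)=0.000

177.5 V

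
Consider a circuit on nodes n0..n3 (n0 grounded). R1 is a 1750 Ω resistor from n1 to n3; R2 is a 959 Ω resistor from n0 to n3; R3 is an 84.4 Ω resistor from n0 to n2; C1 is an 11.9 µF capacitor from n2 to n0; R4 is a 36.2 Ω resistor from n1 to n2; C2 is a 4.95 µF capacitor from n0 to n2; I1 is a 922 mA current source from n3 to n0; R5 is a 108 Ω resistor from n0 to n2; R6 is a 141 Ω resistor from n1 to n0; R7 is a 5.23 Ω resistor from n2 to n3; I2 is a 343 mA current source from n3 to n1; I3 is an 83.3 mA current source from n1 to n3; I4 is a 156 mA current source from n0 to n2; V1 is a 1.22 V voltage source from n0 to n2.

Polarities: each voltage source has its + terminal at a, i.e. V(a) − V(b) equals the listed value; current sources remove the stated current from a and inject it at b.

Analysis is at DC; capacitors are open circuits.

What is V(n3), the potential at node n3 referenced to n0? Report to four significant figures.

-7.320 V

Element admittances at DC:
  Y(R1) = 0.0005714 S between n1,n3
  Y(R2) = 0.001043 S between n0,n3
  Y(R3) = 0.01185 S between n0,n2
  Y(C1) = 0.000 S between n2,n0
  Y(R4) = 0.02762 S between n1,n2
  Y(C2) = 0.000 S between n0,n2
  I1: injects 0.922 A into n0 (from n3)
  Y(R5) = 0.009259 S between n0,n2
  Y(R6) = 0.007092 S between n1,n0
  Y(R7) = 0.1912 S between n2,n3
  I2: injects 0.343 A into n1 (from n3)
  I3: injects 0.0833 A into n3 (from n1)
  I4: injects 0.156 A into n2 (from n0)
  V1: constraint V(n0)−V(n2) = 1.22
Assemble and solve the 4×4 MNA system:
  V(n1)=6.286  V(n2)=-1.220  V(n3)=-7.320
  i(V1)=0.7772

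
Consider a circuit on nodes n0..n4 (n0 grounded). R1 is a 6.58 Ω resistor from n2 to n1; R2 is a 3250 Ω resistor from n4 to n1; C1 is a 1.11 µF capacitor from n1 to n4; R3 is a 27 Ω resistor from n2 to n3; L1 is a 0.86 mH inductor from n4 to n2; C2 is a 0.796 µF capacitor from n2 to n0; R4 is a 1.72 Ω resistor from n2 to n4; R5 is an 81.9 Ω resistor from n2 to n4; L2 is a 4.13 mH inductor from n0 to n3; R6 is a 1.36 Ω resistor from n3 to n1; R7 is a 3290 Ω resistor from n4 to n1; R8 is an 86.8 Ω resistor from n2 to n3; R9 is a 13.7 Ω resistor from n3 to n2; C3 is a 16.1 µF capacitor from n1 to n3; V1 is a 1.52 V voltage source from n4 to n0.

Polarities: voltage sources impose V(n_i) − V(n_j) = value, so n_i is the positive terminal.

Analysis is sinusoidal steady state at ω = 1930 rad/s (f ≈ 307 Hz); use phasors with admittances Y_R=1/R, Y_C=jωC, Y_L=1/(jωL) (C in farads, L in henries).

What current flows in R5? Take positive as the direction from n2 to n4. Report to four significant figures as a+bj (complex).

-0.002082+0.0005864j A

Apply KCL at each of the 4 non-ground nodes and solve the resulting linear system.
Node n1: branches {R1, R2, C1, R6, R7, C3} → V_1 = 1.106+0.4940j
Node n2: branches {R1, R3, L1, C2, R4, R5, R8, R9} → V_2 = 1.349+0.04802j
Node n3: branches {R3, L2, R6, R8, R9, C3} → V_3 = 1.058+0.5874j
Node n4: branches {R2, C1, L1, R4, R5, R7, V1} → V_4 = 1.520+0.000j
Source currents: i(V1)=-0.07362+0.1307j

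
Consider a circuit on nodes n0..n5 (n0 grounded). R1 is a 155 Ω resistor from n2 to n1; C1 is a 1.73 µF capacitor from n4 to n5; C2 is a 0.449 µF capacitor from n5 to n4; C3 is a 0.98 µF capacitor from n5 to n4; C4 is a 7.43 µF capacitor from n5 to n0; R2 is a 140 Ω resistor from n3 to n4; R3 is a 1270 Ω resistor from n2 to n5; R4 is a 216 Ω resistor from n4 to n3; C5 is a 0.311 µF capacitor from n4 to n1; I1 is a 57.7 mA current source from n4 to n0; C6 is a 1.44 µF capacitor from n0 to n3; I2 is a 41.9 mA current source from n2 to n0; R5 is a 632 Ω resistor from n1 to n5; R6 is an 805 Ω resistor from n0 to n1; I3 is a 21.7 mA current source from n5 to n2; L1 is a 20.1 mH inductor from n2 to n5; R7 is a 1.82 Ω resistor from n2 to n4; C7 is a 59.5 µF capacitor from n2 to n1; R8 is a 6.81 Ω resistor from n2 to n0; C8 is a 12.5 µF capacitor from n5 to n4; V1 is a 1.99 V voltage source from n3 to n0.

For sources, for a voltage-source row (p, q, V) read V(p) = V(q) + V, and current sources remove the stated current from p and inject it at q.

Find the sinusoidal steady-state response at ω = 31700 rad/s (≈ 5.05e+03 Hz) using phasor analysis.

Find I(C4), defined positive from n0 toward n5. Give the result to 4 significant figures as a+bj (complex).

Element admittances at ω=31700 rad/s:
  Y(R1) = 0.006452+0.000j S between n2,n1
  Y(C1) = 0.000+0.05484j S between n4,n5
  Y(C2) = 0.000+0.01423j S between n5,n4
  Y(C3) = 0.000+0.03107j S between n5,n4
  Y(C4) = 0.000+0.2355j S between n5,n0
  Y(R2) = 0.007143+0.000j S between n3,n4
  Y(R3) = 0.0007874+0.000j S between n2,n5
  Y(R4) = 0.004630+0.000j S between n4,n3
  Y(C5) = 0.000+0.009859j S between n4,n1
  I1: injects 0.0577 A into n0 (from n4)
  Y(C6) = 0.000+0.04565j S between n0,n3
  I2: injects 0.0419 A into n0 (from n2)
  Y(R5) = 0.001582+0.000j S between n1,n5
  Y(R6) = 0.001242+0.000j S between n0,n1
  I3: injects 0.0217 A into n2 (from n5)
  Y(L1) = 0.000-0.001569j S between n2,n5
  Y(R7) = 0.5495+0.000j S between n2,n4
  Y(C7) = 0.000+1.886j S between n2,n1
  Y(R8) = 0.1468+0.000j S between n2,n0
  Y(C8) = 0.000+0.3963j S between n5,n4
  V1: constraint V(n3)−V(n0) = 1.99
Assemble and solve the 6×6 MNA system:
  V(n1)=-0.1856+0.1939j  V(n2)=-0.1855+0.1938j  V(n3)=1.990+0.000j  V(n4)=-0.1980+0.2464j  V(n5)=-0.1342+0.1969j
  i(V1)=-0.02576-0.08794j

0.04638+0.03160j A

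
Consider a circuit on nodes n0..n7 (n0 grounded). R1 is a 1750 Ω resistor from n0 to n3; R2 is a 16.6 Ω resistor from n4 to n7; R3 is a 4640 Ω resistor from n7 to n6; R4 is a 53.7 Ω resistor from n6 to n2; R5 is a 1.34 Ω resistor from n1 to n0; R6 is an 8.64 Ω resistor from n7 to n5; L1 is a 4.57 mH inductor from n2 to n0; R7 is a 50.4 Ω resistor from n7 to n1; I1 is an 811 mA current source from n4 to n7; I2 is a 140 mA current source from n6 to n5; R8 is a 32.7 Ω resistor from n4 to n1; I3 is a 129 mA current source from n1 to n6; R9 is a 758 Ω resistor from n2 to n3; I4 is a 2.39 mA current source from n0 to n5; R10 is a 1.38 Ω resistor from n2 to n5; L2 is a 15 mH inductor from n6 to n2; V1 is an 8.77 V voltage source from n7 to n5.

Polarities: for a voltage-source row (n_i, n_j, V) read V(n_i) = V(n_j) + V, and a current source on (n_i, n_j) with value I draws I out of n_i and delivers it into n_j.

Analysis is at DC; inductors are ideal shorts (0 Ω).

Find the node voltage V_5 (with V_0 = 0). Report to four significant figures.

0.07749 V

Element admittances at DC:
  Y(R1) = 0.0005714 S between n0,n3
  Y(R2) = 0.06024 S between n4,n7
  Y(R3) = 0.0002155 S between n7,n6
  Y(R4) = 0.01862 S between n6,n2
  Y(R5) = 0.7463 S between n1,n0
  Y(R6) = 0.1157 S between n7,n5
  L1: short n2↔n0 (DC inductor)
  Y(R7) = 0.01984 S between n7,n1
  I1: injects 0.811 A into n7 (from n4)
  I2: injects 0.14 A into n5 (from n6)
  Y(R8) = 0.03058 S between n4,n1
  I3: injects 0.129 A into n6 (from n1)
  Y(R9) = 0.001319 S between n2,n3
  I4: injects 0.00239 A into n5 (from n0)
  Y(R10) = 0.7246 S between n2,n5
  L2: short n6↔n2 (DC inductor)
  V1: constraint V(n7)−V(n5) = 8.77
Assemble and solve the 10×10 MNA system:
  V(n1)=-0.05985  V(n2)=0.000  V(n3)=0.000  V(n4)=-3.081  V(n5)=0.07749  V(n6)=0.000  V(n7)=8.847
  i(L1)=0.04706  i(L2)=-0.009093  i(V1)=-1.101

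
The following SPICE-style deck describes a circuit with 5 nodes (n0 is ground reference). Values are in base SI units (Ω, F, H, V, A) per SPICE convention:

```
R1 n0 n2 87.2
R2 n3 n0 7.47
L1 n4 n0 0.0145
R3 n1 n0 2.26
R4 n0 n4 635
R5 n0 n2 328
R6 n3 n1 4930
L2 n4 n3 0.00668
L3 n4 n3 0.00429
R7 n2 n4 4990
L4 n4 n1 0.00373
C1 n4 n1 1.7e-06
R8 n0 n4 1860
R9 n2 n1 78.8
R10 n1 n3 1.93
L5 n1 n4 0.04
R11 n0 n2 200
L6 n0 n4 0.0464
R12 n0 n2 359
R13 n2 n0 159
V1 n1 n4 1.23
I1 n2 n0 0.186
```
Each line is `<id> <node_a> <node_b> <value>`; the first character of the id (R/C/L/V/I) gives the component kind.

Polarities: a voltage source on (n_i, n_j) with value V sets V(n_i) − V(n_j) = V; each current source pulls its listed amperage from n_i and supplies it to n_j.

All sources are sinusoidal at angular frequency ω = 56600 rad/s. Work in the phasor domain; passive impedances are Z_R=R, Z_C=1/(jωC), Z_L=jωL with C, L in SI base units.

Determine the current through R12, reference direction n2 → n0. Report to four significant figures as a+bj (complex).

-0.01259-5.967e-06j A

MNA unknowns: 4 node voltages V₁..V_4 plus 1 source current (V1)
R1: Y=0.01147+0.000j on G[0,2]
R2: Y=0.1339+0.000j on G[3,0]
L1: Y=0.000-0.001218j on G[4,0]
R3: Y=0.4425+0.000j on G[1,0]
R4: Y=0.001575+0.000j on G[0,4]
R5: Y=0.003049+0.000j on G[0,2]
R6: Y=0.0002028+0.000j on G[3,1]
L2: Y=0.000-0.002645j on G[4,3]
L3: Y=0.000-0.004118j on G[4,3]
R7: Y=0.0002004+0.000j on G[2,4]
L4: Y=0.000-0.004737j on G[4,1]
C1: Y=0.000+0.09622j on G[4,1]
R8: Y=0.0005376+0.000j on G[0,4]
R9: Y=0.01269+0.000j on G[2,1]
R10: Y=0.5181+0.000j on G[1,3]
L5: Y=0.000-0.0004417j on G[1,4]
R11: Y=0.005000+0.000j on G[0,2]
L6: Y=0.000-0.0003808j on G[0,4]
R12: Y=0.002786+0.000j on G[0,2]
R13: Y=0.006289+0.000j on G[2,0]
V1: row V1−V4=1.23, i_V1 at 1,4
I1: z[2]−=0.186, z[0]+=0.186
solve → V1=-0.09824-0.006894j, V2=-4.520-0.002142j, V3=-0.07822+0.007484j, V4=-1.328-0.006894j
aux → i_V1=-0.002274-0.1014j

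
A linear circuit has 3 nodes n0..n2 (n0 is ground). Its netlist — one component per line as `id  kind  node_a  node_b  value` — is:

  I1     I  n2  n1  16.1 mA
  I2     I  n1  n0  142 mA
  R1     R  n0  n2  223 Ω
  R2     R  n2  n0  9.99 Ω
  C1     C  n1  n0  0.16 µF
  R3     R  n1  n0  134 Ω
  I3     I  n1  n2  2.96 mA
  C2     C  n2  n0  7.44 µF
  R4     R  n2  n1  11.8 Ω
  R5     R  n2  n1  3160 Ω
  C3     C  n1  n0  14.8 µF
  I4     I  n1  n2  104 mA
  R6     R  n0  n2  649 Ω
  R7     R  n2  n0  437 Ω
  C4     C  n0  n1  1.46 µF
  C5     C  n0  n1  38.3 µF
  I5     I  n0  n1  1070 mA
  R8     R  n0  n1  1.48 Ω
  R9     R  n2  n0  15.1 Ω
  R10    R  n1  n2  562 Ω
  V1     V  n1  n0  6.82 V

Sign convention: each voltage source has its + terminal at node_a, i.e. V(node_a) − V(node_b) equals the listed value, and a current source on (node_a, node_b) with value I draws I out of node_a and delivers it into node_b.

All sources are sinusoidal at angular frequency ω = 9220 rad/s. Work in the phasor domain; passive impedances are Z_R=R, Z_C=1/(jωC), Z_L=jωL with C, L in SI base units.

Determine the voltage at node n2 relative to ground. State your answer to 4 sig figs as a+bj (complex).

2.444-0.6412j V

Element admittances at ω=9220 rad/s:
  I1: injects 0.0161 A into n1 (from n2)
  I2: injects 0.142 A into n0 (from n1)
  Y(R1) = 0.004484+0.000j S between n0,n2
  Y(R2) = 0.1001+0.000j S between n2,n0
  Y(C1) = 0.000+0.001475j S between n1,n0
  Y(R3) = 0.007463+0.000j S between n1,n0
  I3: injects 0.00296 A into n2 (from n1)
  Y(C2) = 0.000+0.06860j S between n2,n0
  Y(R4) = 0.08475+0.000j S between n2,n1
  Y(R5) = 0.0003165+0.000j S between n2,n1
  Y(C3) = 0.000+0.1365j S between n1,n0
  I4: injects 0.104 A into n2 (from n1)
  Y(R6) = 0.001541+0.000j S between n0,n2
  Y(R7) = 0.002288+0.000j S between n2,n0
  Y(C4) = 0.000+0.01346j S between n0,n1
  Y(C5) = 0.000+0.3531j S between n0,n1
  I5: injects 1.07 A into n1 (from n0)
  Y(R8) = 0.6757+0.000j S between n0,n1
  Y(R9) = 0.06623+0.000j S between n2,n0
  Y(R10) = 0.001779+0.000j S between n1,n2
  V1: constraint V(n1)−V(n0) = 6.82
Assemble and solve the 3×3 MNA system:
  V(n1)=6.820+0.000j  V(n2)=2.444-0.6412j
  i(V1)=-4.202-3.497j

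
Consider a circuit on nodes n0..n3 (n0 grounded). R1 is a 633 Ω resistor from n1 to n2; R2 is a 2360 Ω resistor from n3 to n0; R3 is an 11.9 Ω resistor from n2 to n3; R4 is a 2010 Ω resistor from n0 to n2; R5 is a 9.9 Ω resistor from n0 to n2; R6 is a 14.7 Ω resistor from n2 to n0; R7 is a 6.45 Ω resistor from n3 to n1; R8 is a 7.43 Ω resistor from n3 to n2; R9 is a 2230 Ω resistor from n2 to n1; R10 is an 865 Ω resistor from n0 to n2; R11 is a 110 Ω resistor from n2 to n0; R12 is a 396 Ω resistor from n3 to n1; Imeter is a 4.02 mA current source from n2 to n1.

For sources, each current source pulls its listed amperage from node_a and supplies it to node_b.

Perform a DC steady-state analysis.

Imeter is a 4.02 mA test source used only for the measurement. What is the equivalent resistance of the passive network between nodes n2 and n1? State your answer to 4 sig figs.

Apply KCL at each of the 3 non-ground nodes and solve the resulting linear system.
Node n1: branches {R1, R7, R9, R12, Imeter} → V_1 = 0.04287
Node n2: branches {R1, R3, R4, R5, R6, R8, R9, R10, R11, Imeter} → V_2 = -4.222e-05
Node n3: branches {R2, R3, R7, R8, R12} → V_3 = 0.01791

R_eq = 10.68 Ω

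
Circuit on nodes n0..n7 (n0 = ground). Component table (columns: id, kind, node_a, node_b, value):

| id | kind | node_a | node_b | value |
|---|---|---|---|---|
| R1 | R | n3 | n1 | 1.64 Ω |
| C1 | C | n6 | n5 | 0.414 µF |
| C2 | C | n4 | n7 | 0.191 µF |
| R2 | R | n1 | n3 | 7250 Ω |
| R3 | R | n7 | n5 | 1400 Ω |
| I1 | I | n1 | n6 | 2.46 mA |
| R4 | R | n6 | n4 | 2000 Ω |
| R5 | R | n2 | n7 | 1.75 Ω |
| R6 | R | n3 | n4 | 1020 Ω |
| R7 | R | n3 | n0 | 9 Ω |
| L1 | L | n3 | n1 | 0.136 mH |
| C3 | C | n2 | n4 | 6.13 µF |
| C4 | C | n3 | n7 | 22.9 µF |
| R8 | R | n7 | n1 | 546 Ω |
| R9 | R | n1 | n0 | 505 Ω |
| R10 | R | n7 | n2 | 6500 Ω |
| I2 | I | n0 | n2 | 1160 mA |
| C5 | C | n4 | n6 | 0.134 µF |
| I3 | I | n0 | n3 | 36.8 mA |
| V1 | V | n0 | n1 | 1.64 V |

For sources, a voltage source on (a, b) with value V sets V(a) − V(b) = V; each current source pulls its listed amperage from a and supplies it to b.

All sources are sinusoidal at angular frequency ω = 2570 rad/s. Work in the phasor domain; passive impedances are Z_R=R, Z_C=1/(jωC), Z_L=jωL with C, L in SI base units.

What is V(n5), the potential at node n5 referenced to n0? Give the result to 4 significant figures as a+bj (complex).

MNA unknowns: 7 node voltages V₁..V_7 plus 1 source current (V1)
R1: Y=0.6098+0.000j on G[3,1]
C1: Y=0.000+0.001064j on G[6,5]
C2: Y=0.000+0.0004909j on G[4,7]
R2: Y=0.0001379+0.000j on G[1,3]
R3: Y=0.0007143+0.000j on G[7,5]
I1: z[1]−=0.00246, z[6]+=0.00246
R4: Y=0.0005000+0.000j on G[6,4]
R5: Y=0.5714+0.000j on G[2,7]
R6: Y=0.0009804+0.000j on G[3,4]
R7: Y=0.1111+0.000j on G[3,0]
L1: Y=0.000-2.861j on G[3,1]
C3: Y=0.000+0.01575j on G[2,4]
C4: Y=0.000+0.05885j on G[3,7]
R8: Y=0.001832+0.000j on G[7,1]
R9: Y=0.001980+0.000j on G[1,0]
R10: Y=0.0001538+0.000j on G[7,2]
I2: z[0]−=1.16, z[2]+=1.16
C5: Y=0.000+0.0003444j on G[4,6]
I3: z[0]−=0.0368, z[3]+=0.0368
V1: row V0−V1=1.64, i_V1 at 0,1
solve → V1=-1.640+0.000j, V2=1.407-19.17j, V3=-1.537+0.4563j, V4=2.482-18.96j, V5=2.105-18.39j, V6=2.645-20.22j, V7=-0.6165-19.20j
aux → i_V1=-1.371+0.05070j

2.105-18.39j V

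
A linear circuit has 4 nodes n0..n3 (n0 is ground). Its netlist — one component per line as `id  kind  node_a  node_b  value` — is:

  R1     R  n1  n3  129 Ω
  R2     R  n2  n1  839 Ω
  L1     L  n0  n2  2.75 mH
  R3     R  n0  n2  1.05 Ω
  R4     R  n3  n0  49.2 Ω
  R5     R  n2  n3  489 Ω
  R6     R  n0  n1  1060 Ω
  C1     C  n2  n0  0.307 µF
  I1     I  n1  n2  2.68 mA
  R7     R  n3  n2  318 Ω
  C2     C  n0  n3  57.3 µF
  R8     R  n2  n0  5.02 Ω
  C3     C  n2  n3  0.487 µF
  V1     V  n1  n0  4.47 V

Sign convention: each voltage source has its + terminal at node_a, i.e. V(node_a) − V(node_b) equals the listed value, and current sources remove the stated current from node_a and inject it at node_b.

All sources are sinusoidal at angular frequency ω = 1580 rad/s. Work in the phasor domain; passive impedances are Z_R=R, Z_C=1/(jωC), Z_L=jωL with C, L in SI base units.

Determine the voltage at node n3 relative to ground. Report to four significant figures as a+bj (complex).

0.1223-0.3354j V

Apply KCL at each of the 3 non-ground nodes and solve the resulting linear system.
Node n1: branches {R1, R2, R6, I1, V1} → V_1 = 4.470+0.000j
Node n2: branches {R2, L1, R3, R5, C1, I1, R7, R8, C3} → V_2 = 0.007668+9.377e-05j
Node n3: branches {R1, R4, R5, R7, C2, C3} → V_3 = 0.1223-0.3354j
Source currents: i(V1)=-0.04592-0.002600j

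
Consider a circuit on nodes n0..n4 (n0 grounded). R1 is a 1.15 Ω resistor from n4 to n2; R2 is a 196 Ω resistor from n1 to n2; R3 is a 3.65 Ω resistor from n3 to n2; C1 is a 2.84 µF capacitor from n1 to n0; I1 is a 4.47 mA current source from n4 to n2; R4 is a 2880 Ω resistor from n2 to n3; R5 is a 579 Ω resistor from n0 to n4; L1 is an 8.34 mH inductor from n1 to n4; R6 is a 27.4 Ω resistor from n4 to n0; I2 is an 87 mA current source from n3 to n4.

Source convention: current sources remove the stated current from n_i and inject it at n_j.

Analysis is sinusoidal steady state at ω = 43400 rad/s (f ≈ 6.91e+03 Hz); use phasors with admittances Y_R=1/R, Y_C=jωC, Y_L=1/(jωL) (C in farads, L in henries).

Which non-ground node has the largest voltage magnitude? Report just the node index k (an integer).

3

MNA unknowns: 4 node voltages V₁..V_4
R1: Y=0.8696+0.000j on G[4,2]
R2: Y=0.005102+0.000j on G[1,2]
R3: Y=0.2740+0.000j on G[3,2]
C1: Y=0.000+0.1233j on G[1,0]
I1: z[4]−=0.00447, z[2]+=0.00447
R4: Y=0.0003472+0.000j on G[2,3]
R5: Y=0.001727+0.000j on G[0,4]
L1: Y=0.000-0.002763j on G[1,4]
R6: Y=0.03650+0.000j on G[4,0]
I2: z[3]−=0.087, z[4]+=0.087
solve → V1=-0.0003557+0.003481j, V2=-0.08320+0.001161j, V3=-0.4003+0.001161j, V4=0.01123+0.001147j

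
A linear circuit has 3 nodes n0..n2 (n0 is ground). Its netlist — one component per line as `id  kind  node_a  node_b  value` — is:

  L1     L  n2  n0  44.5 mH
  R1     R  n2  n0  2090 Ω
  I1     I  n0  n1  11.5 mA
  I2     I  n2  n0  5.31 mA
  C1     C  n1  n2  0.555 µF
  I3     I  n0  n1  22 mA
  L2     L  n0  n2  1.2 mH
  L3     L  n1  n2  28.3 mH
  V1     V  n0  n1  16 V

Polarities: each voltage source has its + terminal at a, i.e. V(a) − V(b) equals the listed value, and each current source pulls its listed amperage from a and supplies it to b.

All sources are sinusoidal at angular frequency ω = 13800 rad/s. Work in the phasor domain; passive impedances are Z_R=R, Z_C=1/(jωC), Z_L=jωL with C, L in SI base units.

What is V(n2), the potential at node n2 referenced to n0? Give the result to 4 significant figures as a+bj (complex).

MNA unknowns: 2 node voltages V₁..V_2 plus 1 source current (V1)
L1: Y=0.000-0.001628j on G[2,0]
R1: Y=0.0004785+0.000j on G[2,0]
I1: z[0]−=0.0115, z[1]+=0.0115
I2: z[2]−=0.00531, z[0]+=0.00531
C1: Y=0.000+0.007659j on G[1,2]
I3: z[0]−=0.022, z[1]+=0.022
L2: Y=0.000-0.06039j on G[0,2]
L3: Y=0.000-0.002561j on G[1,2]
V1: row V0−V1=16, i_V1 at 0,1
solve → V1=-16.00+0.000j, V2=1.432-0.1053j
aux → i_V1=-0.03404-0.08888j

1.432-0.1053j V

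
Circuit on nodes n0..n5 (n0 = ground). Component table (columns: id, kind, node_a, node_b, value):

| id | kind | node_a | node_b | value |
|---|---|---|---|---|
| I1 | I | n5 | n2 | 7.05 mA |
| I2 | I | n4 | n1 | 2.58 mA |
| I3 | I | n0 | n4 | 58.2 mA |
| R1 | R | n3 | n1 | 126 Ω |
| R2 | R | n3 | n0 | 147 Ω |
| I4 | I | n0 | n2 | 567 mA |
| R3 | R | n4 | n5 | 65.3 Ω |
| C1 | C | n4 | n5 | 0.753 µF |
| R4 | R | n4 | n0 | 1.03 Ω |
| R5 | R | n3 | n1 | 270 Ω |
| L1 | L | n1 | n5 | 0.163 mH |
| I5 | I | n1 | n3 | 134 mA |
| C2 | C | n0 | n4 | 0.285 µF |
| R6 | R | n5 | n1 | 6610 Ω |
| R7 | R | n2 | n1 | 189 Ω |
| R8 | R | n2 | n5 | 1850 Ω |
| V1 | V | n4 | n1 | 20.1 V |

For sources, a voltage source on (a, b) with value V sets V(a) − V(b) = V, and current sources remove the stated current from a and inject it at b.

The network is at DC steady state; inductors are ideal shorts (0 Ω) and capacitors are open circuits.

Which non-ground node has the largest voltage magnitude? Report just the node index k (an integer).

Element admittances at DC:
  I1: injects 0.00705 A into n2 (from n5)
  I2: injects 0.00258 A into n1 (from n4)
  I3: injects 0.0582 A into n4 (from n0)
  Y(R1) = 0.007937 S between n3,n1
  Y(R2) = 0.006803 S between n3,n0
  I4: injects 0.567 A into n2 (from n0)
  Y(R3) = 0.01531 S between n4,n5
  Y(C1) = 0.000 S between n4,n5
  Y(R4) = 0.9709 S between n4,n0
  Y(R5) = 0.003704 S between n3,n1
  L1: short n1↔n5 (DC inductor)
  I5: injects 0.134 A into n3 (from n1)
  Y(C2) = 0.000 S between n0,n4
  Y(R6) = 0.0001513 S between n5,n1
  Y(R7) = 0.005291 S between n2,n1
  Y(R8) = 0.0005405 S between n2,n5
  V1: constraint V(n4)−V(n1) = 20.1
Assemble and solve the 7×7 MNA system:
  V(n1)=-19.42  V(n2)=79.02  V(n3)=-4.992  V(n4)=0.6789  V(n5)=-19.42
  i(L1)=-0.3540  i(V1)=-0.9113

2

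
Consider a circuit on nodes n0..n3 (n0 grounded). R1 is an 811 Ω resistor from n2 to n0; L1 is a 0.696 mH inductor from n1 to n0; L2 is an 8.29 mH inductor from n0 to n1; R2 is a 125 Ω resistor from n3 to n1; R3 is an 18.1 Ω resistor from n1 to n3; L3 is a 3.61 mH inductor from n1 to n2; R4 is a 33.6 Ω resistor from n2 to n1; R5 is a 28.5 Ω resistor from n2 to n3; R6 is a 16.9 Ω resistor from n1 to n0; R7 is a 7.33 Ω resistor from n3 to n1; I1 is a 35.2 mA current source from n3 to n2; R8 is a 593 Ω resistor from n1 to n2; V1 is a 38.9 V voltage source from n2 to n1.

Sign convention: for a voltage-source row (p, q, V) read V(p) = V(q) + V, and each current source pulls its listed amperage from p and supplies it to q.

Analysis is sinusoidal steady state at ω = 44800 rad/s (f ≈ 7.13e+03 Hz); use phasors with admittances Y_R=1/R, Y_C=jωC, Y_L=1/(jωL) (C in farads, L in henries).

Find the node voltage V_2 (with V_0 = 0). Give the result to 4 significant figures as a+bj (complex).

38.30-0.3433j V

Apply KCL at each of the 3 non-ground nodes and solve the resulting linear system.
Node n1: branches {L1, L2, R2, R3, L3, R4, R6, R7, R8, V1} → V_1 = -0.5965-0.3433j
Node n2: branches {R1, L3, R4, R5, I1, R8, V1} → V_2 = 38.30-0.3433j
Node n3: branches {R2, R3, R5, R7, I1} → V_3 = 5.068-0.3433j
Source currents: i(V1)=-2.402+0.2410j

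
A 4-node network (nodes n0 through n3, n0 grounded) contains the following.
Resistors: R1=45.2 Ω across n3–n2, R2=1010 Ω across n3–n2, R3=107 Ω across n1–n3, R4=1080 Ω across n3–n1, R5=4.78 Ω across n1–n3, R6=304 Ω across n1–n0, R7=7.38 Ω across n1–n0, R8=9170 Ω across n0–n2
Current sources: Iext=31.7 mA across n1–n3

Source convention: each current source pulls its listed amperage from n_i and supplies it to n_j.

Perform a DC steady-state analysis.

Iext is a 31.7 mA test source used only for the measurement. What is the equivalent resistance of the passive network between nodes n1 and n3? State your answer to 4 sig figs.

Apply KCL at each of the 3 non-ground nodes and solve the resulting linear system.
Node n1: branches {R3, R4, R5, R6, R7, Iext} → V_1 = -0.0001128
Node n2: branches {R1, R2, R8} → V_2 = 0.1436
Node n3: branches {R1, R2, R3, R4, R5, Iext} → V_3 = 0.1443

R_eq = 4.554 Ω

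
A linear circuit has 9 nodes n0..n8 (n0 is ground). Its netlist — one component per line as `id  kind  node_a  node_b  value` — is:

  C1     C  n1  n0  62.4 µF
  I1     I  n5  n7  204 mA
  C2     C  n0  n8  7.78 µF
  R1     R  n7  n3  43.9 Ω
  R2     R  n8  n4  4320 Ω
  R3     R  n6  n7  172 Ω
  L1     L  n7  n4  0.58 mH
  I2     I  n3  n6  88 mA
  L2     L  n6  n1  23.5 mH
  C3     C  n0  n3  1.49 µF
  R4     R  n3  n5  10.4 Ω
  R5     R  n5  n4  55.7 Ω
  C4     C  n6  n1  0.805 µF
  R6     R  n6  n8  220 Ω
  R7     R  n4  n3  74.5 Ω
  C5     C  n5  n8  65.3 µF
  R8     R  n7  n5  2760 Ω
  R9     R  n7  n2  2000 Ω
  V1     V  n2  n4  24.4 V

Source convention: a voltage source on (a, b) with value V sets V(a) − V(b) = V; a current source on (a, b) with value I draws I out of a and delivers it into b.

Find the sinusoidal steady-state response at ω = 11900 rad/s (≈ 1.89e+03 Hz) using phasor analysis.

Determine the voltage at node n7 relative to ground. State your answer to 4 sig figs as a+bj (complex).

Apply KCL at each of the 8 non-ground nodes and solve the resulting linear system.
Node n1: branches {C1, L2, C4} → V_1 = 0.06472-0.03488j
Node n2: branches {R9, V1} → V_2 = 28.30-0.6713j
Node n3: branches {R1, I2, C3, R4, R7} → V_3 = 0.05624+0.2129j
Node n4: branches {R2, L1, R5, R7, V1} → V_4 = 3.903-0.6713j
Node n5: branches {I1, R4, R5, C5, R8} → V_5 = -0.5659+0.3191j
Node n6: branches {R3, I2, L2, C4, R6} → V_6 = 8.070-4.350j
Node n7: branches {I1, R1, R3, L1, R8, R9} → V_7 = 4.113+0.3294j
Node n8: branches {C2, R2, R6, C5} → V_8 = -0.5299+0.2390j
Source currents: i(V1)=-0.01210+0.0005004j

4.113+0.3294j V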